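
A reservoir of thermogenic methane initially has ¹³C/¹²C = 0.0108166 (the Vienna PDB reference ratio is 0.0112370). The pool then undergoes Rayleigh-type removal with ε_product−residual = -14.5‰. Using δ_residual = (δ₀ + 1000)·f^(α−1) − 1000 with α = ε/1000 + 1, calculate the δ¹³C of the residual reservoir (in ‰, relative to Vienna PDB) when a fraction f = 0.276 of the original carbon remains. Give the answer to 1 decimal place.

-19.3‰

δ₀ = (0.0108166/0.0112370 − 1)×1000 = (0.962588 − 1)×1000 = -37.412‰
α − 1 = ε/1000 = -0.0145
f^(α−1) = 0.276^(-0.0145) = 1.018842
δ_res = (-37.412 + 1000) × 1.018842 − 1000 = 980.725 − 1000 = -19.28‰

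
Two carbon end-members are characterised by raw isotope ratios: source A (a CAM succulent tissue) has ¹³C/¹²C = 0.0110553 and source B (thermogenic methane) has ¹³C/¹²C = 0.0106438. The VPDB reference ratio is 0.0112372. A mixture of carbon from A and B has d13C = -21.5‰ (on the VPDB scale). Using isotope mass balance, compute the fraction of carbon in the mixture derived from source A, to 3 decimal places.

δ_A = (0.0110553/0.0112372 − 1)×1000 = (0.983813 − 1)×1000 = -16.187‰
δ_B = (0.0106438/0.0112372 − 1)×1000 = (0.947193 − 1)×1000 = -52.807‰
f_A = (δ_mix − δ_B)/(δ_A − δ_B) = (-21.5 − (-52.807))/(-16.187 − (-52.807))
f_A = 31.307 / 36.619 = 0.8549

0.855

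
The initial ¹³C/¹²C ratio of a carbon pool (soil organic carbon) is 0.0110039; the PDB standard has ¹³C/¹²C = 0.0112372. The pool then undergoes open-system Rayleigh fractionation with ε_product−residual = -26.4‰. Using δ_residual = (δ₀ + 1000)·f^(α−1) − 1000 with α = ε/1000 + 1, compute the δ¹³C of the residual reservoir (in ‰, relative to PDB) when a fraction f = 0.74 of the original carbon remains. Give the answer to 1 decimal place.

δ₀ = (0.0110039/0.0112372 − 1)×1000 = (0.979239 − 1)×1000 = -20.761‰
α − 1 = ε/1000 = -0.0264
f^(α−1) = 0.74^(-0.0264) = 1.007981
δ_res = (-20.761 + 1000) × 1.007981 − 1000 = 987.054 − 1000 = -12.95‰

-12.9‰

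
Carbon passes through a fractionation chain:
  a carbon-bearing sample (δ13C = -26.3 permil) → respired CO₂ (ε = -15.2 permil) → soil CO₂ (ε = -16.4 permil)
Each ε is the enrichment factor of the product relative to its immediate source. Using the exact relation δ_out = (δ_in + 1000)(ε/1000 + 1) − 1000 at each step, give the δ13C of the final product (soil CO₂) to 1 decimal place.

step 1: δ = (-26.30 + 1000)·(-15.2/1000 + 1) − 1000 = -41.10 permil
step 2: δ = (-41.10 + 1000)·(-16.4/1000 + 1) − 1000 = -56.83 permil

-56.8 permil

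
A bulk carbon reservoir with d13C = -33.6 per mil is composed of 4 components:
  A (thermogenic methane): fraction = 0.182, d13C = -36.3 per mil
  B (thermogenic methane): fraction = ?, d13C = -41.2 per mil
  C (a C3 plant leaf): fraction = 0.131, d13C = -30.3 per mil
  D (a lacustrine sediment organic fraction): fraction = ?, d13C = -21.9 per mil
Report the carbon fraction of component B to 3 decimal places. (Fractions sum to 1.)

Let f_B and f_D be the unknown fractions; fractions sum to 1 so f_B + f_D = 0.687.
Mass balance: Σ fᵢ·δᵢ = δ_bulk ⇒ f_B·(-41.2) + f_D·(-21.9) = -33.6 − (-10.576) = -23.024
Substitute f_D = 0.687 − f_B:
f_B·(-41.2 − -21.9) = -23.024 − 0.687×(-21.9) = -7.979
f_B = -7.979 / -19.3 = 0.4134

0.413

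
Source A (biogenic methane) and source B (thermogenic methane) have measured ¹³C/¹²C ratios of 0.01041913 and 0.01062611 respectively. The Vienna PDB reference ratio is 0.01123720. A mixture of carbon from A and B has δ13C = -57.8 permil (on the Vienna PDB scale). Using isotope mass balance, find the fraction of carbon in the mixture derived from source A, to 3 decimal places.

δ_A = (0.01041913/0.01123720 − 1)×1000 = (0.927200 − 1)×1000 = -72.800 permil
δ_B = (0.01062611/0.01123720 − 1)×1000 = (0.945619 − 1)×1000 = -54.381 permil
f_A = (δ_mix − δ_B)/(δ_A − δ_B) = (-57.8 − (-54.381))/(-72.800 − (-54.381))
f_A = -3.419 / -18.419 = 0.1856

0.186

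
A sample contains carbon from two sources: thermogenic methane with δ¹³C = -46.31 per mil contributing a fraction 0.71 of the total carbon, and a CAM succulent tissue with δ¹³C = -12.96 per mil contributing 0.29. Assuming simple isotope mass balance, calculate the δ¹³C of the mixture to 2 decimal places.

-36.64 per mil

δ_mix = f_A·δ_A + f_B·δ_B
δ_mix = 0.71 × (-46.31) + 0.29 × (-12.96)
δ_mix = -32.880 + -3.758 = -36.639 per mil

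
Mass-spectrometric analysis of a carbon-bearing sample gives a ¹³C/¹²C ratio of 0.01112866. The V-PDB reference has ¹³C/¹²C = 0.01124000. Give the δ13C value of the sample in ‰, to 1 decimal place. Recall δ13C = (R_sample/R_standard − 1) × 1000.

-9.9‰

δ13C = (R_sample / R_standard − 1) × 1000
R_sample / R_standard = 0.01112866 / 0.01124000 = 0.990094
δ13C = (0.990094 − 1) × 1000 = -9.91‰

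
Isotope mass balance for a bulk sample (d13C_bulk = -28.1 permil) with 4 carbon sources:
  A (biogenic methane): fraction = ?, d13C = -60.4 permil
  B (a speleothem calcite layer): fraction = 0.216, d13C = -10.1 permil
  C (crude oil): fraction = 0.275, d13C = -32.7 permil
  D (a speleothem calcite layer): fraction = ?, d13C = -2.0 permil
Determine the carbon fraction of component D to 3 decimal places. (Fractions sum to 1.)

Let f_D and f_A be the unknown fractions; fractions sum to 1 so f_D + f_A = 0.509.
Mass balance: Σ fᵢ·δᵢ = δ_bulk ⇒ f_D·(-2.0) + f_A·(-60.4) = -28.1 − (-11.174) = -16.926
Substitute f_A = 0.509 − f_D:
f_D·(-2.0 − -60.4) = -16.926 − 0.509×(-60.4) = 13.818
f_D = 13.818 / 58.4 = 0.2366

0.237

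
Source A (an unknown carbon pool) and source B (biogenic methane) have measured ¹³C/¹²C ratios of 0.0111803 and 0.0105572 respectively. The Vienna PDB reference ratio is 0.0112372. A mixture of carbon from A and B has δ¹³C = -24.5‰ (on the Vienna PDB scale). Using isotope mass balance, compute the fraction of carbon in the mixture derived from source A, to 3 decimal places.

δ_A = (0.0111803/0.0112372 − 1)×1000 = (0.994936 − 1)×1000 = -5.064‰
δ_B = (0.0105572/0.0112372 − 1)×1000 = (0.939487 − 1)×1000 = -60.513‰
f_A = (δ_mix − δ_B)/(δ_A − δ_B) = (-24.5 − (-60.513))/(-5.064 − (-60.513))
f_A = 36.013 / 55.450 = 0.6495

0.649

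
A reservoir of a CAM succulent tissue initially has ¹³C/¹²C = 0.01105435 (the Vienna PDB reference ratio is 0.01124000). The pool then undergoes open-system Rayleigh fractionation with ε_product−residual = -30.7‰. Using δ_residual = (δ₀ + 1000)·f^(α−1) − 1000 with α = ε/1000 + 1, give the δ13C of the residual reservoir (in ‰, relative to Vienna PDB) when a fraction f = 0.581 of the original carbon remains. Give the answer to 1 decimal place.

δ₀ = (0.01105435/0.01124000 − 1)×1000 = (0.983483 − 1)×1000 = -16.517‰
α − 1 = ε/1000 = -0.0307
f^(α−1) = 0.581^(-0.0307) = 1.016810
δ_res = (-16.517 + 1000) × 1.016810 − 1000 = 1000.015 − 1000 = 0.02‰

0.0‰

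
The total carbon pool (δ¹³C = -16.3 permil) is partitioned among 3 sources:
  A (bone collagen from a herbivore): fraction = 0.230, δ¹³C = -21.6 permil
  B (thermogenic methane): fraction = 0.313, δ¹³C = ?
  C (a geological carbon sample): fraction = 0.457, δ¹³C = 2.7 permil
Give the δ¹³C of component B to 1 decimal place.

-40.1 permil

Isotope mass balance: δ_bulk = Σ fᵢ·δᵢ.
-16.3 = 0.230×(-21.6) + 0.313×δ_B + 0.457×(2.7)
0.313·δ_B = -16.3 − (-3.734) = -12.566
δ_B = -12.566 / 0.313 = -40.15 permil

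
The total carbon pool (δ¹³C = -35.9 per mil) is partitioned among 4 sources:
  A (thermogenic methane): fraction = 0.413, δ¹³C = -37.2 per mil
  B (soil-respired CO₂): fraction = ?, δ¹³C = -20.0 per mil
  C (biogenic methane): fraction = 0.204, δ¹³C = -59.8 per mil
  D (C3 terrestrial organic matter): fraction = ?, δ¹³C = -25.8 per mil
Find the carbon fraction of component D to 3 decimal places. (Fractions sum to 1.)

Let f_D and f_B be the unknown fractions; fractions sum to 1 so f_D + f_B = 0.383.
Mass balance: Σ fᵢ·δᵢ = δ_bulk ⇒ f_D·(-25.8) + f_B·(-20.0) = -35.9 − (-27.563) = -8.337
Substitute f_B = 0.383 − f_D:
f_D·(-25.8 − -20.0) = -8.337 − 0.383×(-20.0) = -0.677
f_D = -0.677 / -5.8 = 0.1168

0.117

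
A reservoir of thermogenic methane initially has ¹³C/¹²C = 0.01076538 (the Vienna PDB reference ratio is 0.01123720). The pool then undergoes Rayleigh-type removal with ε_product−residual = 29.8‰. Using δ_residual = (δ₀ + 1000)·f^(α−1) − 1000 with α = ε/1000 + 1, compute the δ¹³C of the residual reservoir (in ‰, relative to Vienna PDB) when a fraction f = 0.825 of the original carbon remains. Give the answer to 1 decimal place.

δ₀ = (0.01076538/0.01123720 − 1)×1000 = (0.958013 − 1)×1000 = -41.987‰
α − 1 = ε/1000 = 0.0298
f^(α−1) = 0.825^(0.0298) = 0.994284
δ_res = (-41.987 + 1000) × 0.994284 − 1000 = 952.536 − 1000 = -47.46‰

-47.5‰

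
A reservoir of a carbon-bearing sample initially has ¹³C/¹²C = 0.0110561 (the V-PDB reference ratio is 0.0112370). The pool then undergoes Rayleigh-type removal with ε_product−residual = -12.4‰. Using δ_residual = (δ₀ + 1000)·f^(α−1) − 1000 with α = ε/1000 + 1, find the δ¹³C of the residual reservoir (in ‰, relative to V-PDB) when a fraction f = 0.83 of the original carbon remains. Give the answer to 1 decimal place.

δ₀ = (0.0110561/0.0112370 − 1)×1000 = (0.983901 − 1)×1000 = -16.099‰
α − 1 = ε/1000 = -0.0124
f^(α−1) = 0.83^(-0.0124) = 1.002313
δ_res = (-16.099 + 1000) × 1.002313 − 1000 = 986.177 − 1000 = -13.82‰

-13.8‰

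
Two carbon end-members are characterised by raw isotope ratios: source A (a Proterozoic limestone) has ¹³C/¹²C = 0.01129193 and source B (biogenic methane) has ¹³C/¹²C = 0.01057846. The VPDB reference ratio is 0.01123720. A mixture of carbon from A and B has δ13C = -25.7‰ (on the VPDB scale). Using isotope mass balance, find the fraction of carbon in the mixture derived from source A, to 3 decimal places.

0.519

δ_A = (0.01129193/0.01123720 − 1)×1000 = (1.004870 − 1)×1000 = 4.870‰
δ_B = (0.01057846/0.01123720 − 1)×1000 = (0.941379 − 1)×1000 = -58.621‰
f_A = (δ_mix − δ_B)/(δ_A − δ_B) = (-25.7 − (-58.621))/(4.870 − (-58.621))
f_A = 32.921 / 63.492 = 0.5185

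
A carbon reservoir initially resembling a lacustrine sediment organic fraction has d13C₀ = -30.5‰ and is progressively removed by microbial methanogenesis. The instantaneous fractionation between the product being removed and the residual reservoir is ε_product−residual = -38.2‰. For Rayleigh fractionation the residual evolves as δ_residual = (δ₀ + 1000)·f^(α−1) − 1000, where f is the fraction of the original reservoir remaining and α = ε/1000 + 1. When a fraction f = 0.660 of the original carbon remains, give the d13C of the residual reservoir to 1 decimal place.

-15.0‰

Rayleigh residual: δ_res = (δ₀ + 1000)·f^(α−1) − 1000
α = ε/1000 + 1 = 0.96180, so α − 1 = -0.03820
f^(α−1) = 0.660^(-0.03820) = 1.015999
δ_res = (-30.5 + 1000) × 1.015999 − 1000 = 985.011 − 1000 = -14.99‰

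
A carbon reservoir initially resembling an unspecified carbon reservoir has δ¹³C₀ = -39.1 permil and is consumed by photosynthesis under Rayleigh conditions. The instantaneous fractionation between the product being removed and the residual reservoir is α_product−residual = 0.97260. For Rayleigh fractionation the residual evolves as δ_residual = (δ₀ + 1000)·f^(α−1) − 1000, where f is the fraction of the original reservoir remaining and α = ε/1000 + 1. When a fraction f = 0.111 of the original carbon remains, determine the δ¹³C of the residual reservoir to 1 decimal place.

Rayleigh residual: δ_res = (δ₀ + 1000)·f^(α−1) − 1000
α − 1 = -0.02740
f^(α−1) = 0.111^(-0.02740) = 1.062082
δ_res = (-39.1 + 1000) × 1.062082 − 1000 = 1020.555 − 1000 = 20.55 permil

20.6 permil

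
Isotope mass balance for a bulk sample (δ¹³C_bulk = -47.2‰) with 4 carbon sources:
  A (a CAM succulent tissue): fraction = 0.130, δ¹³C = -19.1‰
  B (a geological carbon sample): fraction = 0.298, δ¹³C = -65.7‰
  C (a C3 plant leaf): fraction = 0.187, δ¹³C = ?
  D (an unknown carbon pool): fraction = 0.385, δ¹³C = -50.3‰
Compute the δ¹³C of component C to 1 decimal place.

Isotope mass balance: δ_bulk = Σ fᵢ·δᵢ.
-47.2 = 0.130×(-19.1) + 0.298×(-65.7) + 0.187×δ_C + 0.385×(-50.3)
0.187·δ_C = -47.2 − (-41.427) = -5.773
δ_C = -5.773 / 0.187 = -30.87‰

-30.9‰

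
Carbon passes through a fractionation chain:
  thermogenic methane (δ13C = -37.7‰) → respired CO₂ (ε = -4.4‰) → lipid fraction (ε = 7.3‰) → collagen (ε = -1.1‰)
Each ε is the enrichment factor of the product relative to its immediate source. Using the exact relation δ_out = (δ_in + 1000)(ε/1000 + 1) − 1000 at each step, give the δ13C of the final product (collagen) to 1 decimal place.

-36.0‰

step 1: δ = (-37.70 + 1000)·(-4.4/1000 + 1) − 1000 = -41.93‰
step 2: δ = (-41.93 + 1000)·(7.3/1000 + 1) − 1000 = -34.94‰
step 3: δ = (-34.94 + 1000)·(-1.1/1000 + 1) − 1000 = -36.00‰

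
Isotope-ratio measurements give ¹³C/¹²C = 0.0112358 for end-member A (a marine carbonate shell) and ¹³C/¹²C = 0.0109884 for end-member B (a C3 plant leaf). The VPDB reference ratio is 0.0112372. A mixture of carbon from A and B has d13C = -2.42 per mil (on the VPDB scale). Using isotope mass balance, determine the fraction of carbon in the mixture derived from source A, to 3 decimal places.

0.896

δ_A = (0.0112358/0.0112372 − 1)×1000 = (0.999875 − 1)×1000 = -0.125 per mil
δ_B = (0.0109884/0.0112372 − 1)×1000 = (0.977859 − 1)×1000 = -22.141 per mil
f_A = (δ_mix − δ_B)/(δ_A − δ_B) = (-2.42 − (-22.141))/(-0.125 − (-22.141))
f_A = 19.721 / 22.016 = 0.8957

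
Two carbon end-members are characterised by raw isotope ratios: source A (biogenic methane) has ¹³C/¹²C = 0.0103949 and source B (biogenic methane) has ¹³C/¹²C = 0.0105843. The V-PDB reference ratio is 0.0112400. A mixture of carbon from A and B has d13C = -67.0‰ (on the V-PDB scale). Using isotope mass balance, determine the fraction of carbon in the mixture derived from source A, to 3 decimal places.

δ_A = (0.0103949/0.0112400 − 1)×1000 = (0.924813 − 1)×1000 = -75.187‰
δ_B = (0.0105843/0.0112400 − 1)×1000 = (0.941664 − 1)×1000 = -58.336‰
f_A = (δ_mix − δ_B)/(δ_A − δ_B) = (-67.0 − (-58.336))/(-75.187 − (-58.336))
f_A = -8.664 / -16.851 = 0.5141

0.514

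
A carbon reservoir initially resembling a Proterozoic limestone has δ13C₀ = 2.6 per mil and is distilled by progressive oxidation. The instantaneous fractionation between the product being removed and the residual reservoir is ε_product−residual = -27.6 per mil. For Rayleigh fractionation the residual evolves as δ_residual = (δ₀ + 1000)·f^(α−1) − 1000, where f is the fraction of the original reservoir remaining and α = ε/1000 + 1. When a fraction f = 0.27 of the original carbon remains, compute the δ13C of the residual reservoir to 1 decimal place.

39.5 per mil

Rayleigh residual: δ_res = (δ₀ + 1000)·f^(α−1) − 1000
α = ε/1000 + 1 = 0.97240, so α − 1 = -0.02760
f^(α−1) = 0.27^(-0.02760) = 1.036798
δ_res = (2.6 + 1000) × 1.036798 − 1000 = 1039.494 − 1000 = 39.49 per mil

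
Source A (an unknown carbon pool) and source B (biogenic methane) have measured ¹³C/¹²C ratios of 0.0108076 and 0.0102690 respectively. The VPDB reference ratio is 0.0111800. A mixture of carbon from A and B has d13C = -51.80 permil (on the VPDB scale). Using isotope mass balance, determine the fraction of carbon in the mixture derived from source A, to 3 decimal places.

0.616

δ_A = (0.0108076/0.0111800 − 1)×1000 = (0.966691 − 1)×1000 = -33.309 permil
δ_B = (0.0102690/0.0111800 − 1)×1000 = (0.918515 − 1)×1000 = -81.485 permil
f_A = (δ_mix − δ_B)/(δ_A − δ_B) = (-51.80 − (-81.485))/(-33.309 − (-81.485))
f_A = 29.685 / 48.175 = 0.6162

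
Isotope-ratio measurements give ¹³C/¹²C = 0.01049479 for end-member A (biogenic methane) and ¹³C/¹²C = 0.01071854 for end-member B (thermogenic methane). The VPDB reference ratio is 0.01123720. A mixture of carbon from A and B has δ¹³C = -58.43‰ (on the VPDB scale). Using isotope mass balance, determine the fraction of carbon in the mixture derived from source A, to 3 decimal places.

0.616

δ_A = (0.01049479/0.01123720 − 1)×1000 = (0.933933 − 1)×1000 = -66.067‰
δ_B = (0.01071854/0.01123720 − 1)×1000 = (0.953844 − 1)×1000 = -46.156‰
f_A = (δ_mix − δ_B)/(δ_A − δ_B) = (-58.43 − (-46.156))/(-66.067 − (-46.156))
f_A = -12.274 / -19.912 = 0.6164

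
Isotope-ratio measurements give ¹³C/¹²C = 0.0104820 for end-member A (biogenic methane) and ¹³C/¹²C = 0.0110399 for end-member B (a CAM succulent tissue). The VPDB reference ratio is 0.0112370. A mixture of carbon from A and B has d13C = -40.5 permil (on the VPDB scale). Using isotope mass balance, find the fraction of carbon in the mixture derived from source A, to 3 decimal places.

δ_A = (0.0104820/0.0112370 − 1)×1000 = (0.932811 − 1)×1000 = -67.189 permil
δ_B = (0.0110399/0.0112370 − 1)×1000 = (0.982460 − 1)×1000 = -17.540 permil
f_A = (δ_mix − δ_B)/(δ_A − δ_B) = (-40.5 − (-17.540))/(-67.189 − (-17.540))
f_A = -22.960 / -49.648 = 0.4624

0.462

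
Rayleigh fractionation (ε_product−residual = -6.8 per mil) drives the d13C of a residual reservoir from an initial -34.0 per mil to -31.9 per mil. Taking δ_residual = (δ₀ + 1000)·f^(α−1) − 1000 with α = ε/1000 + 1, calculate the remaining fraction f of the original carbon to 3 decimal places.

α − 1 = ε/1000 = -0.0068
(δ_res + 1000)/(δ₀ + 1000) = (-31.9 + 1000)/(-34.0 + 1000) = 968.1/966.0 = 1.002174
f = 1.002174^(1/-0.0068) = exp(ln(1.002174)/-0.0068) = exp(0.00217/-0.0068)
f = exp(-0.3193) = 0.7266

0.727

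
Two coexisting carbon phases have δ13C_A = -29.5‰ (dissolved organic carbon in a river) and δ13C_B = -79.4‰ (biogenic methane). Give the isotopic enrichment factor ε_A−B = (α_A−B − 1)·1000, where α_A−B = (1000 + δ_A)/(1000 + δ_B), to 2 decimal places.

54.20‰

α_A−B = (1000 + -29.5) / (1000 + -79.4) = 970.5 / 920.6 = 1.054204
ε_A−B = (1.054204 − 1) × 1000 = 54.204‰
(The approximation ε ≈ δ_A − δ_B would give 49.9‰.)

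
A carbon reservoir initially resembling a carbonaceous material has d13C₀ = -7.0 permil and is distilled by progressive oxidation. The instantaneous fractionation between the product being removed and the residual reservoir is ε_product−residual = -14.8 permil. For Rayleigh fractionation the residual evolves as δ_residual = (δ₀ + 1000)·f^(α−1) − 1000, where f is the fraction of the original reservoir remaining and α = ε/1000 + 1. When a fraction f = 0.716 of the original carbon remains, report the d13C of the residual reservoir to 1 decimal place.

-2.1 permil

Rayleigh residual: δ_res = (δ₀ + 1000)·f^(α−1) − 1000
α = ε/1000 + 1 = 0.98520, so α − 1 = -0.01480
f^(α−1) = 0.716^(-0.01480) = 1.004957
δ_res = (-7.0 + 1000) × 1.004957 − 1000 = 997.922 − 1000 = -2.08 permil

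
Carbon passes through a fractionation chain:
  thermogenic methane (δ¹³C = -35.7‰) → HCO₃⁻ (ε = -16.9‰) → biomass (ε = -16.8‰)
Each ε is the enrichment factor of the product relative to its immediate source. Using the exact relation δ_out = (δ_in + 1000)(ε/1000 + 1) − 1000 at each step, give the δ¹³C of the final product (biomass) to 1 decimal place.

-67.9‰

step 1: δ = (-35.70 + 1000)·(-16.9/1000 + 1) − 1000 = -52.00‰
step 2: δ = (-52.00 + 1000)·(-16.8/1000 + 1) − 1000 = -67.92‰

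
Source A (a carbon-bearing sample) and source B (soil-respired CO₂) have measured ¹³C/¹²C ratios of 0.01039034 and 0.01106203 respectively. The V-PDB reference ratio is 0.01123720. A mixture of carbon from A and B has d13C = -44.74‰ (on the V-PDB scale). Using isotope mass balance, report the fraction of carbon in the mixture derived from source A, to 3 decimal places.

δ_A = (0.01039034/0.01123720 − 1)×1000 = (0.924638 − 1)×1000 = -75.362‰
δ_B = (0.01106203/0.01123720 − 1)×1000 = (0.984412 − 1)×1000 = -15.588‰
f_A = (δ_mix − δ_B)/(δ_A − δ_B) = (-44.74 − (-15.588))/(-75.362 − (-15.588))
f_A = -29.152 / -59.774 = 0.4877

0.488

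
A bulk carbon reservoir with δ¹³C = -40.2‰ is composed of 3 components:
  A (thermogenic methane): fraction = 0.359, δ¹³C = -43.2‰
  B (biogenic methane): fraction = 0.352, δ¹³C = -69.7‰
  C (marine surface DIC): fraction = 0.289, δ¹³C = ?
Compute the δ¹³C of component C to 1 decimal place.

-0.5‰

Isotope mass balance: δ_bulk = Σ fᵢ·δᵢ.
-40.2 = 0.359×(-43.2) + 0.352×(-69.7) + 0.289×δ_C
0.289·δ_C = -40.2 − (-40.043) = -0.157
δ_C = -0.157 / 0.289 = -0.54‰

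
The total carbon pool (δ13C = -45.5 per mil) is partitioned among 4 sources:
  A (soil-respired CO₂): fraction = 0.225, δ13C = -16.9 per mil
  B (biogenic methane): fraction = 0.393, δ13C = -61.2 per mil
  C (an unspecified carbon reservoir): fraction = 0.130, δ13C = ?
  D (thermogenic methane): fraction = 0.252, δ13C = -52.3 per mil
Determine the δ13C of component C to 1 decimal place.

Isotope mass balance: δ_bulk = Σ fᵢ·δᵢ.
-45.5 = 0.225×(-16.9) + 0.393×(-61.2) + 0.130×δ_C + 0.252×(-52.3)
0.130·δ_C = -45.5 − (-41.034) = -4.466
δ_C = -4.466 / 0.130 = -34.36 per mil

-34.4 per mil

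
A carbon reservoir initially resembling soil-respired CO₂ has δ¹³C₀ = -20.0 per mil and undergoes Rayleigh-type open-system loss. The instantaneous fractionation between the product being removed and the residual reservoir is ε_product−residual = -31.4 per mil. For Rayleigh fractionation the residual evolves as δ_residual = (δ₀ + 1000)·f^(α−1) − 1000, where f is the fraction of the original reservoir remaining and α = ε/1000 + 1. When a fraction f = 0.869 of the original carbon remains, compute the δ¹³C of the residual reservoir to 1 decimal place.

Rayleigh residual: δ_res = (δ₀ + 1000)·f^(α−1) − 1000
α = ε/1000 + 1 = 0.96860, so α − 1 = -0.03140
f^(α−1) = 0.869^(-0.03140) = 1.004419
δ_res = (-20.0 + 1000) × 1.004419 − 1000 = 984.330 − 1000 = -15.67 per mil

-15.7 per mil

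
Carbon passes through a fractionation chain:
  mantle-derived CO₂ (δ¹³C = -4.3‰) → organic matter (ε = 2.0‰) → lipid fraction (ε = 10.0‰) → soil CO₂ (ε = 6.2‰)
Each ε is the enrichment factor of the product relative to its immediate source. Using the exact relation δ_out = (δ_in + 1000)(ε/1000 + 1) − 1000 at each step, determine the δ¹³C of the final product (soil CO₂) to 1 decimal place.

13.9‰

step 1: δ = (-4.30 + 1000)·(2.0/1000 + 1) − 1000 = -2.31‰
step 2: δ = (-2.31 + 1000)·(10.0/1000 + 1) − 1000 = 7.67‰
step 3: δ = (7.67 + 1000)·(6.2/1000 + 1) − 1000 = 13.92‰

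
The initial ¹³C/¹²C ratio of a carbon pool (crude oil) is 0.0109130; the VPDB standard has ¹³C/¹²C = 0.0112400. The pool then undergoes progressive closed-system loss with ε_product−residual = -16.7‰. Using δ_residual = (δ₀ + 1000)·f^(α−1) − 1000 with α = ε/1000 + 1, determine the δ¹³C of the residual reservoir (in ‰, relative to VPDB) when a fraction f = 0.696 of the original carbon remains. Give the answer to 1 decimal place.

δ₀ = (0.0109130/0.0112400 − 1)×1000 = (0.970907 − 1)×1000 = -29.093‰
α − 1 = ε/1000 = -0.0167
f^(α−1) = 0.696^(-0.0167) = 1.006071
δ_res = (-29.093 + 1000) × 1.006071 − 1000 = 976.801 − 1000 = -23.20‰

-23.2‰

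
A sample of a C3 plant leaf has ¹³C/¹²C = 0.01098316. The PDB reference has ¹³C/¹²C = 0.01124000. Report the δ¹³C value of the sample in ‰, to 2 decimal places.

δ¹³C = (R_sample / R_standard − 1) × 1000
R_sample / R_standard = 0.01098316 / 0.01124000 = 0.977149
δ¹³C = (0.977149 − 1) × 1000 = -22.851‰

-22.85‰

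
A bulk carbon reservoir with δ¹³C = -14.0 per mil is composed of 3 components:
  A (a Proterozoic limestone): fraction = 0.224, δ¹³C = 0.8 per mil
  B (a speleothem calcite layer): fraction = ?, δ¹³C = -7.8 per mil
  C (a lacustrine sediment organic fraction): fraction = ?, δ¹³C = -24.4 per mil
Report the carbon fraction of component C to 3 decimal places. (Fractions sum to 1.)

0.490

Let f_C and f_B be the unknown fractions; fractions sum to 1 so f_C + f_B = 0.776.
Mass balance: Σ fᵢ·δᵢ = δ_bulk ⇒ f_C·(-24.4) + f_B·(-7.8) = -14.0 − (0.179) = -14.179
Substitute f_B = 0.776 − f_C:
f_C·(-24.4 − -7.8) = -14.179 − 0.776×(-7.8) = -8.126
f_C = -8.126 / -16.6 = 0.4895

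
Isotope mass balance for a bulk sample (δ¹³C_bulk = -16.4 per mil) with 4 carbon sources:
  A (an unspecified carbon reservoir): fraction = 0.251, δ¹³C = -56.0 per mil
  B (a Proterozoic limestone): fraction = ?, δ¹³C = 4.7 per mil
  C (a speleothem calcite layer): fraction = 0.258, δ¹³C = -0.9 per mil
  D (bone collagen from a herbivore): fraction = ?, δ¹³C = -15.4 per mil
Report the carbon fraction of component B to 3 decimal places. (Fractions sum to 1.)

0.271

Let f_B and f_D be the unknown fractions; fractions sum to 1 so f_B + f_D = 0.491.
Mass balance: Σ fᵢ·δᵢ = δ_bulk ⇒ f_B·(4.7) + f_D·(-15.4) = -16.4 − (-14.288) = -2.112
Substitute f_D = 0.491 − f_B:
f_B·(4.7 − -15.4) = -2.112 − 0.491×(-15.4) = 5.450
f_B = 5.450 / 20.1 = 0.2711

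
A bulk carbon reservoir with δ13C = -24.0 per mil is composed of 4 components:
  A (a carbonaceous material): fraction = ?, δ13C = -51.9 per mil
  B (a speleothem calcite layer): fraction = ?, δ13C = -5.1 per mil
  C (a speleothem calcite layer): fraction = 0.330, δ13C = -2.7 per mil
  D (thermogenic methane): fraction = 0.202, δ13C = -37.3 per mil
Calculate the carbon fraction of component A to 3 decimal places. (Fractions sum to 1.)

Let f_A and f_B be the unknown fractions; fractions sum to 1 so f_A + f_B = 0.468.
Mass balance: Σ fᵢ·δᵢ = δ_bulk ⇒ f_A·(-51.9) + f_B·(-5.1) = -24.0 − (-8.426) = -15.574
Substitute f_B = 0.468 − f_A:
f_A·(-51.9 − -5.1) = -15.574 − 0.468×(-5.1) = -13.188
f_A = -13.188 / -46.8 = 0.2818

0.282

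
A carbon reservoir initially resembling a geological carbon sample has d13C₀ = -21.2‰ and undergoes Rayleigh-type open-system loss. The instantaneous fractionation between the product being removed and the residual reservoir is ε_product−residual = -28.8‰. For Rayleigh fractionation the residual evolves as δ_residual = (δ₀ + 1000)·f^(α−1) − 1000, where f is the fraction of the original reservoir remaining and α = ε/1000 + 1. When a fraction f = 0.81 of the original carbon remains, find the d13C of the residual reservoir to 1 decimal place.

-15.2‰

Rayleigh residual: δ_res = (δ₀ + 1000)·f^(α−1) − 1000
α = ε/1000 + 1 = 0.97120, so α − 1 = -0.02880
f^(α−1) = 0.81^(-0.02880) = 1.006087
δ_res = (-21.2 + 1000) × 1.006087 − 1000 = 984.758 − 1000 = -15.24‰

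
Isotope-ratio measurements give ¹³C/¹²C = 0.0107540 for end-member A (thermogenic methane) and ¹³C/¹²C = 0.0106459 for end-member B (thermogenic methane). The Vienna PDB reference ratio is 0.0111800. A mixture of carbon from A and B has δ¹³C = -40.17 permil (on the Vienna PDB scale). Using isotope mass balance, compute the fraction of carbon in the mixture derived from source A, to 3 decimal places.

0.786

δ_A = (0.0107540/0.0111800 − 1)×1000 = (0.961896 − 1)×1000 = -38.104 permil
δ_B = (0.0106459/0.0111800 − 1)×1000 = (0.952227 − 1)×1000 = -47.773 permil
f_A = (δ_mix − δ_B)/(δ_A − δ_B) = (-40.17 − (-47.773))/(-38.104 − (-47.773))
f_A = 7.603 / 9.669 = 0.7863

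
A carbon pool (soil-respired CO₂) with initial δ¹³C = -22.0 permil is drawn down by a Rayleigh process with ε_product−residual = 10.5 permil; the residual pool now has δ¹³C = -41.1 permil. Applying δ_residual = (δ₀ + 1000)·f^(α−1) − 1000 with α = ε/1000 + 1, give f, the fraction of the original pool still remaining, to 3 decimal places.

α − 1 = ε/1000 = 0.0105
(δ_res + 1000)/(δ₀ + 1000) = (-41.1 + 1000)/(-22.0 + 1000) = 958.9/978.0 = 0.980470
f = 0.980470^(1/0.0105) = exp(ln(0.980470)/0.0105) = exp(-0.01972/0.0105)
f = exp(-1.8784) = 0.1528

0.153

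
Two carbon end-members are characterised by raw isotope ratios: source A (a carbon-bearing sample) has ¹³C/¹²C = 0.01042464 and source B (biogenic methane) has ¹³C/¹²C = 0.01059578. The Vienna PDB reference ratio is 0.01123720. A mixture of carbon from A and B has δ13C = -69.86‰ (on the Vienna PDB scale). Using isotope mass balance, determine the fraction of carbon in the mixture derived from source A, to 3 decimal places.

δ_A = (0.01042464/0.01123720 − 1)×1000 = (0.927690 − 1)×1000 = -72.310‰
δ_B = (0.01059578/0.01123720 − 1)×1000 = (0.942920 − 1)×1000 = -57.080‰
f_A = (δ_mix − δ_B)/(δ_A − δ_B) = (-69.86 − (-57.080))/(-72.310 − (-57.080))
f_A = -12.780 / -15.230 = 0.8391

0.839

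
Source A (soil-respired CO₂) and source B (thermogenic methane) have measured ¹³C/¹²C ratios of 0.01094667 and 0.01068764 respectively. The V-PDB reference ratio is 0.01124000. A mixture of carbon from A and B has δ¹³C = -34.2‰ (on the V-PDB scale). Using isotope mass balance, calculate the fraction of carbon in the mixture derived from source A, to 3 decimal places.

δ_A = (0.01094667/0.01124000 − 1)×1000 = (0.973903 − 1)×1000 = -26.097‰
δ_B = (0.01068764/0.01124000 − 1)×1000 = (0.950858 − 1)×1000 = -49.142‰
f_A = (δ_mix − δ_B)/(δ_A − δ_B) = (-34.2 − (-49.142))/(-26.097 − (-49.142))
f_A = 14.942 / 23.045 = 0.6484

0.648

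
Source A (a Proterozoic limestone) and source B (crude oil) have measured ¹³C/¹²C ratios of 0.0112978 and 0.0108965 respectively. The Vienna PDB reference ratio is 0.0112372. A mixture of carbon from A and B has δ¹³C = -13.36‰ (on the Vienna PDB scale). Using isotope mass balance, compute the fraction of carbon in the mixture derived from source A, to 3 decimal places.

0.475

δ_A = (0.0112978/0.0112372 − 1)×1000 = (1.005393 − 1)×1000 = 5.393‰
δ_B = (0.0108965/0.0112372 − 1)×1000 = (0.969681 − 1)×1000 = -30.319‰
f_A = (δ_mix − δ_B)/(δ_A − δ_B) = (-13.36 − (-30.319))/(5.393 − (-30.319))
f_A = 16.959 / 35.712 = 0.4749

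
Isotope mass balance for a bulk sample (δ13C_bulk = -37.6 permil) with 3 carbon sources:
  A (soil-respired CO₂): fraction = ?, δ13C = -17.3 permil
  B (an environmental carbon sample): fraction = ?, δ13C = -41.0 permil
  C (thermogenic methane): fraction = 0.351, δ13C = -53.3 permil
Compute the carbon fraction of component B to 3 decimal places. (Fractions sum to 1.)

0.323

Let f_B and f_A be the unknown fractions; fractions sum to 1 so f_B + f_A = 0.649.
Mass balance: Σ fᵢ·δᵢ = δ_bulk ⇒ f_B·(-41.0) + f_A·(-17.3) = -37.6 − (-18.708) = -18.892
Substitute f_A = 0.649 − f_B:
f_B·(-41.0 − -17.3) = -18.892 − 0.649×(-17.3) = -7.664
f_B = -7.664 / -23.7 = 0.3234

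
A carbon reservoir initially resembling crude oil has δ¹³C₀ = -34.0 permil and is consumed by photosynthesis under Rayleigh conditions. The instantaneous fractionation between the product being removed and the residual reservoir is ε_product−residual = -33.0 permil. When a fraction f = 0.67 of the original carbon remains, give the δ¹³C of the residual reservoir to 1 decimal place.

Rayleigh residual: δ_res = (δ₀ + 1000)·f^(α−1) − 1000
α = ε/1000 + 1 = 0.96700, so α − 1 = -0.03300
f^(α−1) = 0.67^(-0.03300) = 1.013303
δ_res = (-34.0 + 1000) × 1.013303 − 1000 = 978.851 − 1000 = -21.15 permil

-21.1 permil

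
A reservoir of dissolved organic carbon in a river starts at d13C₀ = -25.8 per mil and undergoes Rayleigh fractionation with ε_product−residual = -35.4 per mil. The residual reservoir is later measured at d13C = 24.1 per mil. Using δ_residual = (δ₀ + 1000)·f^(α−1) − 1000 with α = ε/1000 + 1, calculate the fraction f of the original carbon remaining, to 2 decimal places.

α − 1 = ε/1000 = -0.0354
(δ_res + 1000)/(δ₀ + 1000) = (24.1 + 1000)/(-25.8 + 1000) = 1024.1/974.2 = 1.051222
f = 1.051222^(1/-0.0354) = exp(ln(1.051222)/-0.0354) = exp(0.04995/-0.0354)
f = exp(-1.4111) = 0.2439

0.24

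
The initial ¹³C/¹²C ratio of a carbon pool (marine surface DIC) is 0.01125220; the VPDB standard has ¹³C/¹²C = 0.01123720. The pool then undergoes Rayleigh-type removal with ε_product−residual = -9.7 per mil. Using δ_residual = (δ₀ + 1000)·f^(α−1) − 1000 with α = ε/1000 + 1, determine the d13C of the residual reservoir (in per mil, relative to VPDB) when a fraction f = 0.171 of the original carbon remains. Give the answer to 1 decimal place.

18.6 per mil

δ₀ = (0.01125220/0.01123720 − 1)×1000 = (1.001335 − 1)×1000 = 1.335 per mil
α − 1 = ε/1000 = -0.0097
f^(α−1) = 0.171^(-0.0097) = 1.017279
δ_res = (1.335 + 1000) × 1.017279 − 1000 = 1018.637 − 1000 = 18.64 per mil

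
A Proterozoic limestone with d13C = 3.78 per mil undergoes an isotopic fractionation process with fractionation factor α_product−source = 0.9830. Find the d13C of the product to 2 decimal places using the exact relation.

-13.28 per mil

δ_product = (δ_source + 1000)·α − 1000
δ_product = (3.78 + 1000) × 0.9830 − 1000
δ_product = 986.716 − 1000 = -13.284 per mil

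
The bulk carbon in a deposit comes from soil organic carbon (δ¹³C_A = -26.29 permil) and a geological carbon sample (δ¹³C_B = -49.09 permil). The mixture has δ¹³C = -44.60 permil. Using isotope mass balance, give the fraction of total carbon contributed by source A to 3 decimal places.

0.197

δ_mix = f_A·δ_A + (1 − f_A)·δ_B  ⇒  f_A = (δ_mix − δ_B)/(δ_A − δ_B)
f_A = (-44.60 − (-49.09)) / (-26.29 − (-49.09))
f_A = 4.49 / 22.80 = 0.1969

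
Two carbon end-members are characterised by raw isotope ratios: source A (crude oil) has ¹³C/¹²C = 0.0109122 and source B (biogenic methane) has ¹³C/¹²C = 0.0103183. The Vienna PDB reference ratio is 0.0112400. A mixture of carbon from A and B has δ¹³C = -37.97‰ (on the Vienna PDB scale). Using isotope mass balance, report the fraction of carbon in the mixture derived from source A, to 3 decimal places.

0.833

δ_A = (0.0109122/0.0112400 − 1)×1000 = (0.970836 − 1)×1000 = -29.164‰
δ_B = (0.0103183/0.0112400 − 1)×1000 = (0.917998 − 1)×1000 = -82.002‰
f_A = (δ_mix − δ_B)/(δ_A − δ_B) = (-37.97 − (-82.002))/(-29.164 − (-82.002))
f_A = 44.032 / 52.838 = 0.8333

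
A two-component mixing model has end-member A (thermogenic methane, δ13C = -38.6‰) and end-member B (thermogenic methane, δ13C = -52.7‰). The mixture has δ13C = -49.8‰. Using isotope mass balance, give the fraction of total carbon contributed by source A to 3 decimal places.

δ_mix = f_A·δ_A + (1 − f_A)·δ_B  ⇒  f_A = (δ_mix − δ_B)/(δ_A − δ_B)
f_A = (-49.8 − (-52.7)) / (-38.6 − (-52.7))
f_A = 2.9 / 14.1 = 0.2057

0.206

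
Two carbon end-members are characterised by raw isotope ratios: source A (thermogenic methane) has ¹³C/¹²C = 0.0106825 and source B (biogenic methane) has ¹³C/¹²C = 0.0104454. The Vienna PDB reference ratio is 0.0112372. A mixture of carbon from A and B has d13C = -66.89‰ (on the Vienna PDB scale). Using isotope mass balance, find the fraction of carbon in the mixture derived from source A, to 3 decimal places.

δ_A = (0.0106825/0.0112372 − 1)×1000 = (0.950637 − 1)×1000 = -49.363‰
δ_B = (0.0104454/0.0112372 − 1)×1000 = (0.929538 − 1)×1000 = -70.462‰
f_A = (δ_mix − δ_B)/(δ_A − δ_B) = (-66.89 − (-70.462))/(-49.363 − (-70.462))
f_A = 3.572 / 21.100 = 0.1693

0.169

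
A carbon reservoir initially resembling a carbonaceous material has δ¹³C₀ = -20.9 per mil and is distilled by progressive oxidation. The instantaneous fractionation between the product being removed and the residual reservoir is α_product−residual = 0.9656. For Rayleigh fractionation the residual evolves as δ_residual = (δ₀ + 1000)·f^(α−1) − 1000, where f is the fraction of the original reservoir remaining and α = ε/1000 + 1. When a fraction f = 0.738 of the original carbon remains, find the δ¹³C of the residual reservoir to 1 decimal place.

Rayleigh residual: δ_res = (δ₀ + 1000)·f^(α−1) − 1000
α − 1 = -0.03440
f^(α−1) = 0.738^(-0.03440) = 1.010506
δ_res = (-20.9 + 1000) × 1.010506 − 1000 = 989.386 − 1000 = -10.61 per mil

-10.6 per mil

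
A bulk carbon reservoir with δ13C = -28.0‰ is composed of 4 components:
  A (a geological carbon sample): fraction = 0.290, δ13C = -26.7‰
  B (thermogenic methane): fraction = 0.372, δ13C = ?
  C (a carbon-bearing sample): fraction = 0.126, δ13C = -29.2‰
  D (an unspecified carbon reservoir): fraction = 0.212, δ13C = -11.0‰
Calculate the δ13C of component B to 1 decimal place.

-38.3‰

Isotope mass balance: δ_bulk = Σ fᵢ·δᵢ.
-28.0 = 0.290×(-26.7) + 0.372×δ_B + 0.126×(-29.2) + 0.212×(-11.0)
0.372·δ_B = -28.0 − (-13.754) = -14.246
δ_B = -14.246 / 0.372 = -38.30‰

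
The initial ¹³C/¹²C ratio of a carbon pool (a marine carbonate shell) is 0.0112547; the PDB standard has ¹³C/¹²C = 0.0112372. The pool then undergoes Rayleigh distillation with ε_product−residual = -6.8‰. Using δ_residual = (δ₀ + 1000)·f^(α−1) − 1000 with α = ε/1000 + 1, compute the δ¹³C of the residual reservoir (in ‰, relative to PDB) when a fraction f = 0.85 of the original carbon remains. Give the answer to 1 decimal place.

2.7‰

δ₀ = (0.0112547/0.0112372 − 1)×1000 = (1.001557 − 1)×1000 = 1.557‰
α − 1 = ε/1000 = -0.0068
f^(α−1) = 0.85^(-0.0068) = 1.001106
δ_res = (1.557 + 1000) × 1.001106 − 1000 = 1002.665 − 1000 = 2.66‰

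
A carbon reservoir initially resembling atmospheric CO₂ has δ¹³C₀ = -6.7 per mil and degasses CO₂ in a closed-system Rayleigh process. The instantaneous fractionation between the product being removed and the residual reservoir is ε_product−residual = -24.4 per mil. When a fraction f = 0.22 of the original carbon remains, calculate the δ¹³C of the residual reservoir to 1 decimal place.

30.7 per mil

Rayleigh residual: δ_res = (δ₀ + 1000)·f^(α−1) − 1000
α = ε/1000 + 1 = 0.97560, so α − 1 = -0.02440
f^(α−1) = 0.22^(-0.02440) = 1.037636
δ_res = (-6.7 + 1000) × 1.037636 − 1000 = 1030.683 − 1000 = 30.68 per mil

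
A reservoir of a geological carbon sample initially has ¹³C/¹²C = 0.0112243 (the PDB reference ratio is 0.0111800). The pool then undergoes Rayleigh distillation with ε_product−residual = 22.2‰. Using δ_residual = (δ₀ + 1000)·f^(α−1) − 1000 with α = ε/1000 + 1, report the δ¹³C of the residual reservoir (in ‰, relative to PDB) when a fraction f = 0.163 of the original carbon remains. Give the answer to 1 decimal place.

δ₀ = (0.0112243/0.0111800 − 1)×1000 = (1.003962 − 1)×1000 = 3.962‰
α − 1 = ε/1000 = 0.0222
f^(α−1) = 0.163^(0.0222) = 0.960529
δ_res = (3.962 + 1000) × 0.960529 − 1000 = 964.335 − 1000 = -35.66‰

-35.7‰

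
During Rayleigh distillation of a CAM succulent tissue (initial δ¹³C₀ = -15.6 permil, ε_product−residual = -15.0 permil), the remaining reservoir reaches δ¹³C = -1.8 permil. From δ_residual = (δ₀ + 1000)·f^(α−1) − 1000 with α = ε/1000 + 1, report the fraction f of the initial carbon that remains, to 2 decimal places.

0.40

α − 1 = ε/1000 = -0.0150
(δ_res + 1000)/(δ₀ + 1000) = (-1.8 + 1000)/(-15.6 + 1000) = 998.2/984.4 = 1.014019
f = 1.014019^(1/-0.0150) = exp(ln(1.014019)/-0.0150) = exp(0.01392/-0.0150)
f = exp(-0.9281) = 0.3953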